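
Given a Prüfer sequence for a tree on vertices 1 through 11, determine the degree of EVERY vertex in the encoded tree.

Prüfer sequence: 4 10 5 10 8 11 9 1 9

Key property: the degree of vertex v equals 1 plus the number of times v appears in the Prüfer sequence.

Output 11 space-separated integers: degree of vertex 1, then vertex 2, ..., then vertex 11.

p_1 = 4: count[4] becomes 1
p_2 = 10: count[10] becomes 1
p_3 = 5: count[5] becomes 1
p_4 = 10: count[10] becomes 2
p_5 = 8: count[8] becomes 1
p_6 = 11: count[11] becomes 1
p_7 = 9: count[9] becomes 1
p_8 = 1: count[1] becomes 1
p_9 = 9: count[9] becomes 2
Degrees (1 + count): deg[1]=1+1=2, deg[2]=1+0=1, deg[3]=1+0=1, deg[4]=1+1=2, deg[5]=1+1=2, deg[6]=1+0=1, deg[7]=1+0=1, deg[8]=1+1=2, deg[9]=1+2=3, deg[10]=1+2=3, deg[11]=1+1=2

Answer: 2 1 1 2 2 1 1 2 3 3 2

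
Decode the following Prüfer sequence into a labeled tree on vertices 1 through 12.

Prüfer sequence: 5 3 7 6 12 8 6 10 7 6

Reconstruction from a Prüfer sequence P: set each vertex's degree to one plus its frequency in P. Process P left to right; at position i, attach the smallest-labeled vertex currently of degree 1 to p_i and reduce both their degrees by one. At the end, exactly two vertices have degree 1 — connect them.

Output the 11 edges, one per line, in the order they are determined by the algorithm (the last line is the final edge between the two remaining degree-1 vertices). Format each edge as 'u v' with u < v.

Answer: 1 5
2 3
3 7
4 6
5 12
8 9
6 8
10 11
7 10
6 7
6 12

Derivation:
Initial degrees: {1:1, 2:1, 3:2, 4:1, 5:2, 6:4, 7:3, 8:2, 9:1, 10:2, 11:1, 12:2}
Step 1: smallest deg-1 vertex = 1, p_1 = 5. Add edge {1,5}. Now deg[1]=0, deg[5]=1.
Step 2: smallest deg-1 vertex = 2, p_2 = 3. Add edge {2,3}. Now deg[2]=0, deg[3]=1.
Step 3: smallest deg-1 vertex = 3, p_3 = 7. Add edge {3,7}. Now deg[3]=0, deg[7]=2.
Step 4: smallest deg-1 vertex = 4, p_4 = 6. Add edge {4,6}. Now deg[4]=0, deg[6]=3.
Step 5: smallest deg-1 vertex = 5, p_5 = 12. Add edge {5,12}. Now deg[5]=0, deg[12]=1.
Step 6: smallest deg-1 vertex = 9, p_6 = 8. Add edge {8,9}. Now deg[9]=0, deg[8]=1.
Step 7: smallest deg-1 vertex = 8, p_7 = 6. Add edge {6,8}. Now deg[8]=0, deg[6]=2.
Step 8: smallest deg-1 vertex = 11, p_8 = 10. Add edge {10,11}. Now deg[11]=0, deg[10]=1.
Step 9: smallest deg-1 vertex = 10, p_9 = 7. Add edge {7,10}. Now deg[10]=0, deg[7]=1.
Step 10: smallest deg-1 vertex = 7, p_10 = 6. Add edge {6,7}. Now deg[7]=0, deg[6]=1.
Final: two remaining deg-1 vertices are 6, 12. Add edge {6,12}.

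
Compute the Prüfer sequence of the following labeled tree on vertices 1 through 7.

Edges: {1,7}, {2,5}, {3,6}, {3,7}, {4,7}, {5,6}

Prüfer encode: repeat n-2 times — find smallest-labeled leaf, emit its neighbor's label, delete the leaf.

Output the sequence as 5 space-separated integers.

Step 1: leaves = {1,2,4}. Remove smallest leaf 1, emit neighbor 7.
Step 2: leaves = {2,4}. Remove smallest leaf 2, emit neighbor 5.
Step 3: leaves = {4,5}. Remove smallest leaf 4, emit neighbor 7.
Step 4: leaves = {5,7}. Remove smallest leaf 5, emit neighbor 6.
Step 5: leaves = {6,7}. Remove smallest leaf 6, emit neighbor 3.
Done: 2 vertices remain (3, 7). Sequence = [7 5 7 6 3]

Answer: 7 5 7 6 3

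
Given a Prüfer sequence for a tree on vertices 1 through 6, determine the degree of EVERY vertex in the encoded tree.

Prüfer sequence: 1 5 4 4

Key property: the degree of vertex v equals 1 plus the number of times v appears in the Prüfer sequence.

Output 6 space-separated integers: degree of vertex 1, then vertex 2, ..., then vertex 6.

p_1 = 1: count[1] becomes 1
p_2 = 5: count[5] becomes 1
p_3 = 4: count[4] becomes 1
p_4 = 4: count[4] becomes 2
Degrees (1 + count): deg[1]=1+1=2, deg[2]=1+0=1, deg[3]=1+0=1, deg[4]=1+2=3, deg[5]=1+1=2, deg[6]=1+0=1

Answer: 2 1 1 3 2 1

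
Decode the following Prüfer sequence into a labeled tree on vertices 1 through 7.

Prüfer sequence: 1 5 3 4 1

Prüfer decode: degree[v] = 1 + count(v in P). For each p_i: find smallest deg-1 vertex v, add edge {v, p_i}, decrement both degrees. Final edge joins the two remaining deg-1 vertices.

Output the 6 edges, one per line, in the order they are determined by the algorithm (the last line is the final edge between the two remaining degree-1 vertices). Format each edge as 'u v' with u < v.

Initial degrees: {1:3, 2:1, 3:2, 4:2, 5:2, 6:1, 7:1}
Step 1: smallest deg-1 vertex = 2, p_1 = 1. Add edge {1,2}. Now deg[2]=0, deg[1]=2.
Step 2: smallest deg-1 vertex = 6, p_2 = 5. Add edge {5,6}. Now deg[6]=0, deg[5]=1.
Step 3: smallest deg-1 vertex = 5, p_3 = 3. Add edge {3,5}. Now deg[5]=0, deg[3]=1.
Step 4: smallest deg-1 vertex = 3, p_4 = 4. Add edge {3,4}. Now deg[3]=0, deg[4]=1.
Step 5: smallest deg-1 vertex = 4, p_5 = 1. Add edge {1,4}. Now deg[4]=0, deg[1]=1.
Final: two remaining deg-1 vertices are 1, 7. Add edge {1,7}.

Answer: 1 2
5 6
3 5
3 4
1 4
1 7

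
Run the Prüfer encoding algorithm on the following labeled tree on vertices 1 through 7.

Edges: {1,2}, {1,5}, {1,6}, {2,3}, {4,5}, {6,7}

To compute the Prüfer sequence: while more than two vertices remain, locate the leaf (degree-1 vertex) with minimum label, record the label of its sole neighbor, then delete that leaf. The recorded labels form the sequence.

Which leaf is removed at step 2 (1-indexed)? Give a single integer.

Answer: 2

Derivation:
Step 1: current leaves = {3,4,7}. Remove leaf 3 (neighbor: 2).
Step 2: current leaves = {2,4,7}. Remove leaf 2 (neighbor: 1).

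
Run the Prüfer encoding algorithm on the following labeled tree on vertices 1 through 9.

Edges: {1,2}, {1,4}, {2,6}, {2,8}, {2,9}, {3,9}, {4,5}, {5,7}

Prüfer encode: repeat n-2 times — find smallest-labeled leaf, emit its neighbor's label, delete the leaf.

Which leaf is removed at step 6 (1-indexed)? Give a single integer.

Answer: 1

Derivation:
Step 1: current leaves = {3,6,7,8}. Remove leaf 3 (neighbor: 9).
Step 2: current leaves = {6,7,8,9}. Remove leaf 6 (neighbor: 2).
Step 3: current leaves = {7,8,9}. Remove leaf 7 (neighbor: 5).
Step 4: current leaves = {5,8,9}. Remove leaf 5 (neighbor: 4).
Step 5: current leaves = {4,8,9}. Remove leaf 4 (neighbor: 1).
Step 6: current leaves = {1,8,9}. Remove leaf 1 (neighbor: 2).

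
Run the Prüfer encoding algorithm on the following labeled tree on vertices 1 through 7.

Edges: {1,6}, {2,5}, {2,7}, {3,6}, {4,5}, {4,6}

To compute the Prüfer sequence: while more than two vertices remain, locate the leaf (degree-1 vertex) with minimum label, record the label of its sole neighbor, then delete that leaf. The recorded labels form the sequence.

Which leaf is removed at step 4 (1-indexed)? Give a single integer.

Answer: 4

Derivation:
Step 1: current leaves = {1,3,7}. Remove leaf 1 (neighbor: 6).
Step 2: current leaves = {3,7}. Remove leaf 3 (neighbor: 6).
Step 3: current leaves = {6,7}. Remove leaf 6 (neighbor: 4).
Step 4: current leaves = {4,7}. Remove leaf 4 (neighbor: 5).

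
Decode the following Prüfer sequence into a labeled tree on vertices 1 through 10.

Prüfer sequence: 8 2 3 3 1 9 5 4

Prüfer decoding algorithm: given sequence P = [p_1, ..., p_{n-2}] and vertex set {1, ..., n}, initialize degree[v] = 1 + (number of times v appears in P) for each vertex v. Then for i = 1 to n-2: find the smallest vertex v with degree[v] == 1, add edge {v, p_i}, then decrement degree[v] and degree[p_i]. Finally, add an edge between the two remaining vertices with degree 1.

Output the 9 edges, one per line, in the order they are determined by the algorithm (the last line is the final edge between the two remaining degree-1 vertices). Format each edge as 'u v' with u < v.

Initial degrees: {1:2, 2:2, 3:3, 4:2, 5:2, 6:1, 7:1, 8:2, 9:2, 10:1}
Step 1: smallest deg-1 vertex = 6, p_1 = 8. Add edge {6,8}. Now deg[6]=0, deg[8]=1.
Step 2: smallest deg-1 vertex = 7, p_2 = 2. Add edge {2,7}. Now deg[7]=0, deg[2]=1.
Step 3: smallest deg-1 vertex = 2, p_3 = 3. Add edge {2,3}. Now deg[2]=0, deg[3]=2.
Step 4: smallest deg-1 vertex = 8, p_4 = 3. Add edge {3,8}. Now deg[8]=0, deg[3]=1.
Step 5: smallest deg-1 vertex = 3, p_5 = 1. Add edge {1,3}. Now deg[3]=0, deg[1]=1.
Step 6: smallest deg-1 vertex = 1, p_6 = 9. Add edge {1,9}. Now deg[1]=0, deg[9]=1.
Step 7: smallest deg-1 vertex = 9, p_7 = 5. Add edge {5,9}. Now deg[9]=0, deg[5]=1.
Step 8: smallest deg-1 vertex = 5, p_8 = 4. Add edge {4,5}. Now deg[5]=0, deg[4]=1.
Final: two remaining deg-1 vertices are 4, 10. Add edge {4,10}.

Answer: 6 8
2 7
2 3
3 8
1 3
1 9
5 9
4 5
4 10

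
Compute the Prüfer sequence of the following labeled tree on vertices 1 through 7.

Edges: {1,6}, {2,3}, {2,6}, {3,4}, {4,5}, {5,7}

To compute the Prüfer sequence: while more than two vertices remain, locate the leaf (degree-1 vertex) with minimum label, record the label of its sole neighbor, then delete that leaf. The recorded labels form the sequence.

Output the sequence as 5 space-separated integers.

Step 1: leaves = {1,7}. Remove smallest leaf 1, emit neighbor 6.
Step 2: leaves = {6,7}. Remove smallest leaf 6, emit neighbor 2.
Step 3: leaves = {2,7}. Remove smallest leaf 2, emit neighbor 3.
Step 4: leaves = {3,7}. Remove smallest leaf 3, emit neighbor 4.
Step 5: leaves = {4,7}. Remove smallest leaf 4, emit neighbor 5.
Done: 2 vertices remain (5, 7). Sequence = [6 2 3 4 5]

Answer: 6 2 3 4 5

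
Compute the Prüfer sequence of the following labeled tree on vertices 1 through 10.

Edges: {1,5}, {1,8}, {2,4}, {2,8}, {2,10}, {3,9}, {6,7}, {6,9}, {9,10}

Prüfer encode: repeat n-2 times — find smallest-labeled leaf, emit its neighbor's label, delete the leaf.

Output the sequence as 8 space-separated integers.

Answer: 9 2 1 8 6 9 2 10

Derivation:
Step 1: leaves = {3,4,5,7}. Remove smallest leaf 3, emit neighbor 9.
Step 2: leaves = {4,5,7}. Remove smallest leaf 4, emit neighbor 2.
Step 3: leaves = {5,7}. Remove smallest leaf 5, emit neighbor 1.
Step 4: leaves = {1,7}. Remove smallest leaf 1, emit neighbor 8.
Step 5: leaves = {7,8}. Remove smallest leaf 7, emit neighbor 6.
Step 6: leaves = {6,8}. Remove smallest leaf 6, emit neighbor 9.
Step 7: leaves = {8,9}. Remove smallest leaf 8, emit neighbor 2.
Step 8: leaves = {2,9}. Remove smallest leaf 2, emit neighbor 10.
Done: 2 vertices remain (9, 10). Sequence = [9 2 1 8 6 9 2 10]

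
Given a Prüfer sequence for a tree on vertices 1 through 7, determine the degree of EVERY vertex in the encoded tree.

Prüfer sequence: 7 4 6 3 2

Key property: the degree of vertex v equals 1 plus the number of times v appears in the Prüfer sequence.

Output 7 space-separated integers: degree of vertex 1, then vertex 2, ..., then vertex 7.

p_1 = 7: count[7] becomes 1
p_2 = 4: count[4] becomes 1
p_3 = 6: count[6] becomes 1
p_4 = 3: count[3] becomes 1
p_5 = 2: count[2] becomes 1
Degrees (1 + count): deg[1]=1+0=1, deg[2]=1+1=2, deg[3]=1+1=2, deg[4]=1+1=2, deg[5]=1+0=1, deg[6]=1+1=2, deg[7]=1+1=2

Answer: 1 2 2 2 1 2 2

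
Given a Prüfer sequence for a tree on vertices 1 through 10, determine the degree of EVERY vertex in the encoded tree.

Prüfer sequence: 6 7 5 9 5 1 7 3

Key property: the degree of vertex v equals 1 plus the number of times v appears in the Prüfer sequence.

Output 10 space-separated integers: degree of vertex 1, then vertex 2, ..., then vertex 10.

Answer: 2 1 2 1 3 2 3 1 2 1

Derivation:
p_1 = 6: count[6] becomes 1
p_2 = 7: count[7] becomes 1
p_3 = 5: count[5] becomes 1
p_4 = 9: count[9] becomes 1
p_5 = 5: count[5] becomes 2
p_6 = 1: count[1] becomes 1
p_7 = 7: count[7] becomes 2
p_8 = 3: count[3] becomes 1
Degrees (1 + count): deg[1]=1+1=2, deg[2]=1+0=1, deg[3]=1+1=2, deg[4]=1+0=1, deg[5]=1+2=3, deg[6]=1+1=2, deg[7]=1+2=3, deg[8]=1+0=1, deg[9]=1+1=2, deg[10]=1+0=1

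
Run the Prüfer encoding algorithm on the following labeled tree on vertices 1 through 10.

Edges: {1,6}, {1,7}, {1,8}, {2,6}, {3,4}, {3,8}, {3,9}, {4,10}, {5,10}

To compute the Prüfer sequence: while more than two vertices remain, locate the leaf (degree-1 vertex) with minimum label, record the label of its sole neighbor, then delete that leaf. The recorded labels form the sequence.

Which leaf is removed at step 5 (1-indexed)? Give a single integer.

Step 1: current leaves = {2,5,7,9}. Remove leaf 2 (neighbor: 6).
Step 2: current leaves = {5,6,7,9}. Remove leaf 5 (neighbor: 10).
Step 3: current leaves = {6,7,9,10}. Remove leaf 6 (neighbor: 1).
Step 4: current leaves = {7,9,10}. Remove leaf 7 (neighbor: 1).
Step 5: current leaves = {1,9,10}. Remove leaf 1 (neighbor: 8).

Answer: 1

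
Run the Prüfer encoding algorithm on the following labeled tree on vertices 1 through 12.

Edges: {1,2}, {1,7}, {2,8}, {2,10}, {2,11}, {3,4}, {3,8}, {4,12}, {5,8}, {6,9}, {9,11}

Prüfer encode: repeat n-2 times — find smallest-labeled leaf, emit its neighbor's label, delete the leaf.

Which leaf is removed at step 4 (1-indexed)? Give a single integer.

Answer: 1

Derivation:
Step 1: current leaves = {5,6,7,10,12}. Remove leaf 5 (neighbor: 8).
Step 2: current leaves = {6,7,10,12}. Remove leaf 6 (neighbor: 9).
Step 3: current leaves = {7,9,10,12}. Remove leaf 7 (neighbor: 1).
Step 4: current leaves = {1,9,10,12}. Remove leaf 1 (neighbor: 2).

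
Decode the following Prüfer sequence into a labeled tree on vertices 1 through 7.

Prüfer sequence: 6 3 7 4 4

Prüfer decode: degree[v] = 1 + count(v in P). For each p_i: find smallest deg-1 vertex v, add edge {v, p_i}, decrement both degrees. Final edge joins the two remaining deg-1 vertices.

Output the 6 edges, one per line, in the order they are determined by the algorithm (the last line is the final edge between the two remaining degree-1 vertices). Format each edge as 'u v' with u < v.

Initial degrees: {1:1, 2:1, 3:2, 4:3, 5:1, 6:2, 7:2}
Step 1: smallest deg-1 vertex = 1, p_1 = 6. Add edge {1,6}. Now deg[1]=0, deg[6]=1.
Step 2: smallest deg-1 vertex = 2, p_2 = 3. Add edge {2,3}. Now deg[2]=0, deg[3]=1.
Step 3: smallest deg-1 vertex = 3, p_3 = 7. Add edge {3,7}. Now deg[3]=0, deg[7]=1.
Step 4: smallest deg-1 vertex = 5, p_4 = 4. Add edge {4,5}. Now deg[5]=0, deg[4]=2.
Step 5: smallest deg-1 vertex = 6, p_5 = 4. Add edge {4,6}. Now deg[6]=0, deg[4]=1.
Final: two remaining deg-1 vertices are 4, 7. Add edge {4,7}.

Answer: 1 6
2 3
3 7
4 5
4 6
4 7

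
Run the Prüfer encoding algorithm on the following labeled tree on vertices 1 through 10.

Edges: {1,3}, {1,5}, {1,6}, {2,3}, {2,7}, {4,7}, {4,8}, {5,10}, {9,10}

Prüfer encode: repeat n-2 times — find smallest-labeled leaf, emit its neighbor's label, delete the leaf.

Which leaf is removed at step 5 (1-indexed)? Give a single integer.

Step 1: current leaves = {6,8,9}. Remove leaf 6 (neighbor: 1).
Step 2: current leaves = {8,9}. Remove leaf 8 (neighbor: 4).
Step 3: current leaves = {4,9}. Remove leaf 4 (neighbor: 7).
Step 4: current leaves = {7,9}. Remove leaf 7 (neighbor: 2).
Step 5: current leaves = {2,9}. Remove leaf 2 (neighbor: 3).

Answer: 2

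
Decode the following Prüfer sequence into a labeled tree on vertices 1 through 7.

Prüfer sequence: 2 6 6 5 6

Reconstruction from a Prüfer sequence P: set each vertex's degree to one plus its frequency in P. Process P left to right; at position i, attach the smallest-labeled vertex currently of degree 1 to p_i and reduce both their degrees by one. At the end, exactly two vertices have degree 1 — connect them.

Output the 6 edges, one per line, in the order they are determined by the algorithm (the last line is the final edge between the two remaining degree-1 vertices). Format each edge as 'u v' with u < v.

Initial degrees: {1:1, 2:2, 3:1, 4:1, 5:2, 6:4, 7:1}
Step 1: smallest deg-1 vertex = 1, p_1 = 2. Add edge {1,2}. Now deg[1]=0, deg[2]=1.
Step 2: smallest deg-1 vertex = 2, p_2 = 6. Add edge {2,6}. Now deg[2]=0, deg[6]=3.
Step 3: smallest deg-1 vertex = 3, p_3 = 6. Add edge {3,6}. Now deg[3]=0, deg[6]=2.
Step 4: smallest deg-1 vertex = 4, p_4 = 5. Add edge {4,5}. Now deg[4]=0, deg[5]=1.
Step 5: smallest deg-1 vertex = 5, p_5 = 6. Add edge {5,6}. Now deg[5]=0, deg[6]=1.
Final: two remaining deg-1 vertices are 6, 7. Add edge {6,7}.

Answer: 1 2
2 6
3 6
4 5
5 6
6 7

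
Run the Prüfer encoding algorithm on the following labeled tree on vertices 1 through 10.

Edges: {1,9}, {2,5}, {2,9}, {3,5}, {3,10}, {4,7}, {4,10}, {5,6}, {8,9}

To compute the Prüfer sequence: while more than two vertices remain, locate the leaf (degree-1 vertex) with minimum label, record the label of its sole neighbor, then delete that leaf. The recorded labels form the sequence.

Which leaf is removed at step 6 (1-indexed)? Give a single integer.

Answer: 9

Derivation:
Step 1: current leaves = {1,6,7,8}. Remove leaf 1 (neighbor: 9).
Step 2: current leaves = {6,7,8}. Remove leaf 6 (neighbor: 5).
Step 3: current leaves = {7,8}. Remove leaf 7 (neighbor: 4).
Step 4: current leaves = {4,8}. Remove leaf 4 (neighbor: 10).
Step 5: current leaves = {8,10}. Remove leaf 8 (neighbor: 9).
Step 6: current leaves = {9,10}. Remove leaf 9 (neighbor: 2).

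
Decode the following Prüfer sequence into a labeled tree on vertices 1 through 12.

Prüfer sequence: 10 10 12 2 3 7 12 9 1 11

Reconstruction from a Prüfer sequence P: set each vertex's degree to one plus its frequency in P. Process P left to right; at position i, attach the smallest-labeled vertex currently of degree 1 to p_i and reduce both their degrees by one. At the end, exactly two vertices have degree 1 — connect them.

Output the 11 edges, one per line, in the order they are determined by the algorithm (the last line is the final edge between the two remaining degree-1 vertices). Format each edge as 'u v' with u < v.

Answer: 4 10
5 10
6 12
2 8
2 3
3 7
7 12
9 10
1 9
1 11
11 12

Derivation:
Initial degrees: {1:2, 2:2, 3:2, 4:1, 5:1, 6:1, 7:2, 8:1, 9:2, 10:3, 11:2, 12:3}
Step 1: smallest deg-1 vertex = 4, p_1 = 10. Add edge {4,10}. Now deg[4]=0, deg[10]=2.
Step 2: smallest deg-1 vertex = 5, p_2 = 10. Add edge {5,10}. Now deg[5]=0, deg[10]=1.
Step 3: smallest deg-1 vertex = 6, p_3 = 12. Add edge {6,12}. Now deg[6]=0, deg[12]=2.
Step 4: smallest deg-1 vertex = 8, p_4 = 2. Add edge {2,8}. Now deg[8]=0, deg[2]=1.
Step 5: smallest deg-1 vertex = 2, p_5 = 3. Add edge {2,3}. Now deg[2]=0, deg[3]=1.
Step 6: smallest deg-1 vertex = 3, p_6 = 7. Add edge {3,7}. Now deg[3]=0, deg[7]=1.
Step 7: smallest deg-1 vertex = 7, p_7 = 12. Add edge {7,12}. Now deg[7]=0, deg[12]=1.
Step 8: smallest deg-1 vertex = 10, p_8 = 9. Add edge {9,10}. Now deg[10]=0, deg[9]=1.
Step 9: smallest deg-1 vertex = 9, p_9 = 1. Add edge {1,9}. Now deg[9]=0, deg[1]=1.
Step 10: smallest deg-1 vertex = 1, p_10 = 11. Add edge {1,11}. Now deg[1]=0, deg[11]=1.
Final: two remaining deg-1 vertices are 11, 12. Add edge {11,12}.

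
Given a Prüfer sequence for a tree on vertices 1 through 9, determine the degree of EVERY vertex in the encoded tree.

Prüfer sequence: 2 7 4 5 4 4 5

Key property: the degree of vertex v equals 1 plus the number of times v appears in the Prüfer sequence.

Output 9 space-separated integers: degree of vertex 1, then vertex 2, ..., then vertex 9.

Answer: 1 2 1 4 3 1 2 1 1

Derivation:
p_1 = 2: count[2] becomes 1
p_2 = 7: count[7] becomes 1
p_3 = 4: count[4] becomes 1
p_4 = 5: count[5] becomes 1
p_5 = 4: count[4] becomes 2
p_6 = 4: count[4] becomes 3
p_7 = 5: count[5] becomes 2
Degrees (1 + count): deg[1]=1+0=1, deg[2]=1+1=2, deg[3]=1+0=1, deg[4]=1+3=4, deg[5]=1+2=3, deg[6]=1+0=1, deg[7]=1+1=2, deg[8]=1+0=1, deg[9]=1+0=1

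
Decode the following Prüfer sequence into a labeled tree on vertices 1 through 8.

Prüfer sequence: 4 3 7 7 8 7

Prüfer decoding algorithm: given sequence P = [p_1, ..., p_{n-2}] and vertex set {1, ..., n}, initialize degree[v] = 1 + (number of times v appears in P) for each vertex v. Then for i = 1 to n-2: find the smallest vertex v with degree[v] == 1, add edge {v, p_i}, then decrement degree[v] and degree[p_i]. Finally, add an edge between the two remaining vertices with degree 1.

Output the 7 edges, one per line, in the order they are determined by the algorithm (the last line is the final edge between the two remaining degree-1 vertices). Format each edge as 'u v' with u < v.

Initial degrees: {1:1, 2:1, 3:2, 4:2, 5:1, 6:1, 7:4, 8:2}
Step 1: smallest deg-1 vertex = 1, p_1 = 4. Add edge {1,4}. Now deg[1]=0, deg[4]=1.
Step 2: smallest deg-1 vertex = 2, p_2 = 3. Add edge {2,3}. Now deg[2]=0, deg[3]=1.
Step 3: smallest deg-1 vertex = 3, p_3 = 7. Add edge {3,7}. Now deg[3]=0, deg[7]=3.
Step 4: smallest deg-1 vertex = 4, p_4 = 7. Add edge {4,7}. Now deg[4]=0, deg[7]=2.
Step 5: smallest deg-1 vertex = 5, p_5 = 8. Add edge {5,8}. Now deg[5]=0, deg[8]=1.
Step 6: smallest deg-1 vertex = 6, p_6 = 7. Add edge {6,7}. Now deg[6]=0, deg[7]=1.
Final: two remaining deg-1 vertices are 7, 8. Add edge {7,8}.

Answer: 1 4
2 3
3 7
4 7
5 8
6 7
7 8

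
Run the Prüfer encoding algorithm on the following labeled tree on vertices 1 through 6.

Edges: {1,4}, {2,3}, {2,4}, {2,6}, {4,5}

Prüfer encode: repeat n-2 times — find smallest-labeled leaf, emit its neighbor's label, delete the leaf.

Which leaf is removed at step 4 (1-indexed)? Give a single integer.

Step 1: current leaves = {1,3,5,6}. Remove leaf 1 (neighbor: 4).
Step 2: current leaves = {3,5,6}. Remove leaf 3 (neighbor: 2).
Step 3: current leaves = {5,6}. Remove leaf 5 (neighbor: 4).
Step 4: current leaves = {4,6}. Remove leaf 4 (neighbor: 2).

Answer: 4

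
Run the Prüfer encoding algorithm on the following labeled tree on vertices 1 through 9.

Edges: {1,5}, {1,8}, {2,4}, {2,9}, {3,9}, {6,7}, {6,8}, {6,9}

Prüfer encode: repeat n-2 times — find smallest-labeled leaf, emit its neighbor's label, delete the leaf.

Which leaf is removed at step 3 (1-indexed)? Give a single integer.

Answer: 2

Derivation:
Step 1: current leaves = {3,4,5,7}. Remove leaf 3 (neighbor: 9).
Step 2: current leaves = {4,5,7}. Remove leaf 4 (neighbor: 2).
Step 3: current leaves = {2,5,7}. Remove leaf 2 (neighbor: 9).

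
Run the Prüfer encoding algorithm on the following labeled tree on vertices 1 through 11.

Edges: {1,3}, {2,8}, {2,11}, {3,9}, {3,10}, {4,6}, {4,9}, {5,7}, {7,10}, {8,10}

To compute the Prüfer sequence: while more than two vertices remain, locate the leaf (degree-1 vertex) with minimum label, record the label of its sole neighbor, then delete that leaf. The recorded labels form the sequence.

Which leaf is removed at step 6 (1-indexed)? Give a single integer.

Step 1: current leaves = {1,5,6,11}. Remove leaf 1 (neighbor: 3).
Step 2: current leaves = {5,6,11}. Remove leaf 5 (neighbor: 7).
Step 3: current leaves = {6,7,11}. Remove leaf 6 (neighbor: 4).
Step 4: current leaves = {4,7,11}. Remove leaf 4 (neighbor: 9).
Step 5: current leaves = {7,9,11}. Remove leaf 7 (neighbor: 10).
Step 6: current leaves = {9,11}. Remove leaf 9 (neighbor: 3).

Answer: 9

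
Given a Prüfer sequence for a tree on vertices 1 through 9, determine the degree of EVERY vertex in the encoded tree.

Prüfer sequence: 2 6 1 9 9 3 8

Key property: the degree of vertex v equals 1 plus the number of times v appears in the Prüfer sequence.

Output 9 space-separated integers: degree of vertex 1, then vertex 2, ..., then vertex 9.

p_1 = 2: count[2] becomes 1
p_2 = 6: count[6] becomes 1
p_3 = 1: count[1] becomes 1
p_4 = 9: count[9] becomes 1
p_5 = 9: count[9] becomes 2
p_6 = 3: count[3] becomes 1
p_7 = 8: count[8] becomes 1
Degrees (1 + count): deg[1]=1+1=2, deg[2]=1+1=2, deg[3]=1+1=2, deg[4]=1+0=1, deg[5]=1+0=1, deg[6]=1+1=2, deg[7]=1+0=1, deg[8]=1+1=2, deg[9]=1+2=3

Answer: 2 2 2 1 1 2 1 2 3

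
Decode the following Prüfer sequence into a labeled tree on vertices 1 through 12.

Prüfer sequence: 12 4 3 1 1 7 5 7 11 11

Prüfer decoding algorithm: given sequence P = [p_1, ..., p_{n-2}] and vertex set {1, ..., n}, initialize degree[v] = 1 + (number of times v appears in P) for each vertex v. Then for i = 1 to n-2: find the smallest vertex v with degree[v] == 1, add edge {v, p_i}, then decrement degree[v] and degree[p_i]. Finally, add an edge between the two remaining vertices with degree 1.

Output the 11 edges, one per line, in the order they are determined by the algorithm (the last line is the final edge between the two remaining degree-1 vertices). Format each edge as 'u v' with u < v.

Initial degrees: {1:3, 2:1, 3:2, 4:2, 5:2, 6:1, 7:3, 8:1, 9:1, 10:1, 11:3, 12:2}
Step 1: smallest deg-1 vertex = 2, p_1 = 12. Add edge {2,12}. Now deg[2]=0, deg[12]=1.
Step 2: smallest deg-1 vertex = 6, p_2 = 4. Add edge {4,6}. Now deg[6]=0, deg[4]=1.
Step 3: smallest deg-1 vertex = 4, p_3 = 3. Add edge {3,4}. Now deg[4]=0, deg[3]=1.
Step 4: smallest deg-1 vertex = 3, p_4 = 1. Add edge {1,3}. Now deg[3]=0, deg[1]=2.
Step 5: smallest deg-1 vertex = 8, p_5 = 1. Add edge {1,8}. Now deg[8]=0, deg[1]=1.
Step 6: smallest deg-1 vertex = 1, p_6 = 7. Add edge {1,7}. Now deg[1]=0, deg[7]=2.
Step 7: smallest deg-1 vertex = 9, p_7 = 5. Add edge {5,9}. Now deg[9]=0, deg[5]=1.
Step 8: smallest deg-1 vertex = 5, p_8 = 7. Add edge {5,7}. Now deg[5]=0, deg[7]=1.
Step 9: smallest deg-1 vertex = 7, p_9 = 11. Add edge {7,11}. Now deg[7]=0, deg[11]=2.
Step 10: smallest deg-1 vertex = 10, p_10 = 11. Add edge {10,11}. Now deg[10]=0, deg[11]=1.
Final: two remaining deg-1 vertices are 11, 12. Add edge {11,12}.

Answer: 2 12
4 6
3 4
1 3
1 8
1 7
5 9
5 7
7 11
10 11
11 12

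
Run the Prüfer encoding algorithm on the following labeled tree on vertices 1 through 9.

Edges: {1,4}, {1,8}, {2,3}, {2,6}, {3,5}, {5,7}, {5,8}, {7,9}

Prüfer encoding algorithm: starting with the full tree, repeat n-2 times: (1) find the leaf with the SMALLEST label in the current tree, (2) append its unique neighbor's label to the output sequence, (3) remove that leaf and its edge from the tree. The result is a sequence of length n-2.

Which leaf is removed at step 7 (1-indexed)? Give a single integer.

Step 1: current leaves = {4,6,9}. Remove leaf 4 (neighbor: 1).
Step 2: current leaves = {1,6,9}. Remove leaf 1 (neighbor: 8).
Step 3: current leaves = {6,8,9}. Remove leaf 6 (neighbor: 2).
Step 4: current leaves = {2,8,9}. Remove leaf 2 (neighbor: 3).
Step 5: current leaves = {3,8,9}. Remove leaf 3 (neighbor: 5).
Step 6: current leaves = {8,9}. Remove leaf 8 (neighbor: 5).
Step 7: current leaves = {5,9}. Remove leaf 5 (neighbor: 7).

Answer: 5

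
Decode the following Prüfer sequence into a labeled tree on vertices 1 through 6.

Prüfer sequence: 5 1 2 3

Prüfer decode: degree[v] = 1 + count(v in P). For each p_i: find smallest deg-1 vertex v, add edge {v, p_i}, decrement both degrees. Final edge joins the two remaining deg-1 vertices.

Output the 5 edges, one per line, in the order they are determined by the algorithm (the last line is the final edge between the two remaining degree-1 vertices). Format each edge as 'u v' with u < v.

Initial degrees: {1:2, 2:2, 3:2, 4:1, 5:2, 6:1}
Step 1: smallest deg-1 vertex = 4, p_1 = 5. Add edge {4,5}. Now deg[4]=0, deg[5]=1.
Step 2: smallest deg-1 vertex = 5, p_2 = 1. Add edge {1,5}. Now deg[5]=0, deg[1]=1.
Step 3: smallest deg-1 vertex = 1, p_3 = 2. Add edge {1,2}. Now deg[1]=0, deg[2]=1.
Step 4: smallest deg-1 vertex = 2, p_4 = 3. Add edge {2,3}. Now deg[2]=0, deg[3]=1.
Final: two remaining deg-1 vertices are 3, 6. Add edge {3,6}.

Answer: 4 5
1 5
1 2
2 3
3 6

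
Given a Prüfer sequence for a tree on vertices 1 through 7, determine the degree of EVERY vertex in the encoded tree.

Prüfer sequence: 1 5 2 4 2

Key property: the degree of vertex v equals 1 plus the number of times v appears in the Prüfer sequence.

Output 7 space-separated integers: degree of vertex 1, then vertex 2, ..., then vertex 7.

Answer: 2 3 1 2 2 1 1

Derivation:
p_1 = 1: count[1] becomes 1
p_2 = 5: count[5] becomes 1
p_3 = 2: count[2] becomes 1
p_4 = 4: count[4] becomes 1
p_5 = 2: count[2] becomes 2
Degrees (1 + count): deg[1]=1+1=2, deg[2]=1+2=3, deg[3]=1+0=1, deg[4]=1+1=2, deg[5]=1+1=2, deg[6]=1+0=1, deg[7]=1+0=1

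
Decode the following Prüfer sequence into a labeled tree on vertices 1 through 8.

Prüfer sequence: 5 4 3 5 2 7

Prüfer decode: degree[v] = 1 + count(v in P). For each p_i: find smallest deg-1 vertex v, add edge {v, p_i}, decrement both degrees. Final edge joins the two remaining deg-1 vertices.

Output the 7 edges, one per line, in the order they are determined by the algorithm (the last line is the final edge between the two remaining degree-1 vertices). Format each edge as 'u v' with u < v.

Answer: 1 5
4 6
3 4
3 5
2 5
2 7
7 8

Derivation:
Initial degrees: {1:1, 2:2, 3:2, 4:2, 5:3, 6:1, 7:2, 8:1}
Step 1: smallest deg-1 vertex = 1, p_1 = 5. Add edge {1,5}. Now deg[1]=0, deg[5]=2.
Step 2: smallest deg-1 vertex = 6, p_2 = 4. Add edge {4,6}. Now deg[6]=0, deg[4]=1.
Step 3: smallest deg-1 vertex = 4, p_3 = 3. Add edge {3,4}. Now deg[4]=0, deg[3]=1.
Step 4: smallest deg-1 vertex = 3, p_4 = 5. Add edge {3,5}. Now deg[3]=0, deg[5]=1.
Step 5: smallest deg-1 vertex = 5, p_5 = 2. Add edge {2,5}. Now deg[5]=0, deg[2]=1.
Step 6: smallest deg-1 vertex = 2, p_6 = 7. Add edge {2,7}. Now deg[2]=0, deg[7]=1.
Final: two remaining deg-1 vertices are 7, 8. Add edge {7,8}.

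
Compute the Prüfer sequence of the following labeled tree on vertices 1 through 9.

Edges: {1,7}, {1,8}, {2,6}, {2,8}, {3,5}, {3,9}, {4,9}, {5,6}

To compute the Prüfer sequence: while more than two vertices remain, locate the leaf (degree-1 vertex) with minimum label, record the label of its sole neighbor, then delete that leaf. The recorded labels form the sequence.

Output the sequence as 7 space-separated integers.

Step 1: leaves = {4,7}. Remove smallest leaf 4, emit neighbor 9.
Step 2: leaves = {7,9}. Remove smallest leaf 7, emit neighbor 1.
Step 3: leaves = {1,9}. Remove smallest leaf 1, emit neighbor 8.
Step 4: leaves = {8,9}. Remove smallest leaf 8, emit neighbor 2.
Step 5: leaves = {2,9}. Remove smallest leaf 2, emit neighbor 6.
Step 6: leaves = {6,9}. Remove smallest leaf 6, emit neighbor 5.
Step 7: leaves = {5,9}. Remove smallest leaf 5, emit neighbor 3.
Done: 2 vertices remain (3, 9). Sequence = [9 1 8 2 6 5 3]

Answer: 9 1 8 2 6 5 3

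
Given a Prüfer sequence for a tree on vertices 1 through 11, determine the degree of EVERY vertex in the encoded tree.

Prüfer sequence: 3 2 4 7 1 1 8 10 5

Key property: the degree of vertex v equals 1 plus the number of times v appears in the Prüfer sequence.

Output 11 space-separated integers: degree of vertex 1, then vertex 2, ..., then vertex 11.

Answer: 3 2 2 2 2 1 2 2 1 2 1

Derivation:
p_1 = 3: count[3] becomes 1
p_2 = 2: count[2] becomes 1
p_3 = 4: count[4] becomes 1
p_4 = 7: count[7] becomes 1
p_5 = 1: count[1] becomes 1
p_6 = 1: count[1] becomes 2
p_7 = 8: count[8] becomes 1
p_8 = 10: count[10] becomes 1
p_9 = 5: count[5] becomes 1
Degrees (1 + count): deg[1]=1+2=3, deg[2]=1+1=2, deg[3]=1+1=2, deg[4]=1+1=2, deg[5]=1+1=2, deg[6]=1+0=1, deg[7]=1+1=2, deg[8]=1+1=2, deg[9]=1+0=1, deg[10]=1+1=2, deg[11]=1+0=1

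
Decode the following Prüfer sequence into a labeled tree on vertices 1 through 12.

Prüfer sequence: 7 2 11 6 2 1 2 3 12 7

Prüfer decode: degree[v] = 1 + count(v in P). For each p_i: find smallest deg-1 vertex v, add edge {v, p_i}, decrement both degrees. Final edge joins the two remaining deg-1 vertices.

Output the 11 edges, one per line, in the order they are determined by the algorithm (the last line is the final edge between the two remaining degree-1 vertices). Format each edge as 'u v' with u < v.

Answer: 4 7
2 5
8 11
6 9
2 6
1 10
1 2
2 3
3 12
7 11
7 12

Derivation:
Initial degrees: {1:2, 2:4, 3:2, 4:1, 5:1, 6:2, 7:3, 8:1, 9:1, 10:1, 11:2, 12:2}
Step 1: smallest deg-1 vertex = 4, p_1 = 7. Add edge {4,7}. Now deg[4]=0, deg[7]=2.
Step 2: smallest deg-1 vertex = 5, p_2 = 2. Add edge {2,5}. Now deg[5]=0, deg[2]=3.
Step 3: smallest deg-1 vertex = 8, p_3 = 11. Add edge {8,11}. Now deg[8]=0, deg[11]=1.
Step 4: smallest deg-1 vertex = 9, p_4 = 6. Add edge {6,9}. Now deg[9]=0, deg[6]=1.
Step 5: smallest deg-1 vertex = 6, p_5 = 2. Add edge {2,6}. Now deg[6]=0, deg[2]=2.
Step 6: smallest deg-1 vertex = 10, p_6 = 1. Add edge {1,10}. Now deg[10]=0, deg[1]=1.
Step 7: smallest deg-1 vertex = 1, p_7 = 2. Add edge {1,2}. Now deg[1]=0, deg[2]=1.
Step 8: smallest deg-1 vertex = 2, p_8 = 3. Add edge {2,3}. Now deg[2]=0, deg[3]=1.
Step 9: smallest deg-1 vertex = 3, p_9 = 12. Add edge {3,12}. Now deg[3]=0, deg[12]=1.
Step 10: smallest deg-1 vertex = 11, p_10 = 7. Add edge {7,11}. Now deg[11]=0, deg[7]=1.
Final: two remaining deg-1 vertices are 7, 12. Add edge {7,12}.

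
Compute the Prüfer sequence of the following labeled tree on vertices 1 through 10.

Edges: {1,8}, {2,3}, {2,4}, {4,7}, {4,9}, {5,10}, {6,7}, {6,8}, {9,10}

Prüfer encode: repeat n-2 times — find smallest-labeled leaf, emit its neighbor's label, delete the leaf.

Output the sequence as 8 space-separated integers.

Step 1: leaves = {1,3,5}. Remove smallest leaf 1, emit neighbor 8.
Step 2: leaves = {3,5,8}. Remove smallest leaf 3, emit neighbor 2.
Step 3: leaves = {2,5,8}. Remove smallest leaf 2, emit neighbor 4.
Step 4: leaves = {5,8}. Remove smallest leaf 5, emit neighbor 10.
Step 5: leaves = {8,10}. Remove smallest leaf 8, emit neighbor 6.
Step 6: leaves = {6,10}. Remove smallest leaf 6, emit neighbor 7.
Step 7: leaves = {7,10}. Remove smallest leaf 7, emit neighbor 4.
Step 8: leaves = {4,10}. Remove smallest leaf 4, emit neighbor 9.
Done: 2 vertices remain (9, 10). Sequence = [8 2 4 10 6 7 4 9]

Answer: 8 2 4 10 6 7 4 9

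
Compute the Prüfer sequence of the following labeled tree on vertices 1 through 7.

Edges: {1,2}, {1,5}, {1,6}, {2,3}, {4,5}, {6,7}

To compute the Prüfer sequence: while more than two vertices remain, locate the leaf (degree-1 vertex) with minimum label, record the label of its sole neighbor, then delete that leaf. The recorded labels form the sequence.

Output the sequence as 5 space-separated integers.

Answer: 2 1 5 1 6

Derivation:
Step 1: leaves = {3,4,7}. Remove smallest leaf 3, emit neighbor 2.
Step 2: leaves = {2,4,7}. Remove smallest leaf 2, emit neighbor 1.
Step 3: leaves = {4,7}. Remove smallest leaf 4, emit neighbor 5.
Step 4: leaves = {5,7}. Remove smallest leaf 5, emit neighbor 1.
Step 5: leaves = {1,7}. Remove smallest leaf 1, emit neighbor 6.
Done: 2 vertices remain (6, 7). Sequence = [2 1 5 1 6]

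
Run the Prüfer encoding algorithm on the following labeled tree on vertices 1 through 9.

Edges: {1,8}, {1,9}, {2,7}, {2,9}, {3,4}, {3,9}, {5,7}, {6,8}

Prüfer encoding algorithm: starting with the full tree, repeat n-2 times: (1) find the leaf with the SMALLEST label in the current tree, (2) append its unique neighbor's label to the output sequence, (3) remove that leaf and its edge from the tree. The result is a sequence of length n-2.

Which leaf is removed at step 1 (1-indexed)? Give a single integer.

Step 1: current leaves = {4,5,6}. Remove leaf 4 (neighbor: 3).

Answer: 4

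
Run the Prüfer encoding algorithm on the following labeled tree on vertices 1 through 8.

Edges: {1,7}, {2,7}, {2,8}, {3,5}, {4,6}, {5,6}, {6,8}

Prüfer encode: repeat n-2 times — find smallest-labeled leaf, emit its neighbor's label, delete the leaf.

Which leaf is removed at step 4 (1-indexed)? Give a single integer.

Answer: 5

Derivation:
Step 1: current leaves = {1,3,4}. Remove leaf 1 (neighbor: 7).
Step 2: current leaves = {3,4,7}. Remove leaf 3 (neighbor: 5).
Step 3: current leaves = {4,5,7}. Remove leaf 4 (neighbor: 6).
Step 4: current leaves = {5,7}. Remove leaf 5 (neighbor: 6).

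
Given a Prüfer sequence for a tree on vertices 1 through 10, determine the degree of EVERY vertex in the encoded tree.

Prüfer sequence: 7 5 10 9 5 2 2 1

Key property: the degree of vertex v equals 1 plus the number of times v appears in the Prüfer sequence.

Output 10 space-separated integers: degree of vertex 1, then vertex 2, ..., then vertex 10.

Answer: 2 3 1 1 3 1 2 1 2 2

Derivation:
p_1 = 7: count[7] becomes 1
p_2 = 5: count[5] becomes 1
p_3 = 10: count[10] becomes 1
p_4 = 9: count[9] becomes 1
p_5 = 5: count[5] becomes 2
p_6 = 2: count[2] becomes 1
p_7 = 2: count[2] becomes 2
p_8 = 1: count[1] becomes 1
Degrees (1 + count): deg[1]=1+1=2, deg[2]=1+2=3, deg[3]=1+0=1, deg[4]=1+0=1, deg[5]=1+2=3, deg[6]=1+0=1, deg[7]=1+1=2, deg[8]=1+0=1, deg[9]=1+1=2, deg[10]=1+1=2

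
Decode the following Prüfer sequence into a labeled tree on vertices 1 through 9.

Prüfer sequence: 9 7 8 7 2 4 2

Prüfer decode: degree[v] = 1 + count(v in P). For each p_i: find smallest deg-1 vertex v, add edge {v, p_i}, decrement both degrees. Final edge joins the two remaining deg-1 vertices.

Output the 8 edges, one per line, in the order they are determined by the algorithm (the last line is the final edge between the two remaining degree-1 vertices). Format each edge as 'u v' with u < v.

Initial degrees: {1:1, 2:3, 3:1, 4:2, 5:1, 6:1, 7:3, 8:2, 9:2}
Step 1: smallest deg-1 vertex = 1, p_1 = 9. Add edge {1,9}. Now deg[1]=0, deg[9]=1.
Step 2: smallest deg-1 vertex = 3, p_2 = 7. Add edge {3,7}. Now deg[3]=0, deg[7]=2.
Step 3: smallest deg-1 vertex = 5, p_3 = 8. Add edge {5,8}. Now deg[5]=0, deg[8]=1.
Step 4: smallest deg-1 vertex = 6, p_4 = 7. Add edge {6,7}. Now deg[6]=0, deg[7]=1.
Step 5: smallest deg-1 vertex = 7, p_5 = 2. Add edge {2,7}. Now deg[7]=0, deg[2]=2.
Step 6: smallest deg-1 vertex = 8, p_6 = 4. Add edge {4,8}. Now deg[8]=0, deg[4]=1.
Step 7: smallest deg-1 vertex = 4, p_7 = 2. Add edge {2,4}. Now deg[4]=0, deg[2]=1.
Final: two remaining deg-1 vertices are 2, 9. Add edge {2,9}.

Answer: 1 9
3 7
5 8
6 7
2 7
4 8
2 4
2 9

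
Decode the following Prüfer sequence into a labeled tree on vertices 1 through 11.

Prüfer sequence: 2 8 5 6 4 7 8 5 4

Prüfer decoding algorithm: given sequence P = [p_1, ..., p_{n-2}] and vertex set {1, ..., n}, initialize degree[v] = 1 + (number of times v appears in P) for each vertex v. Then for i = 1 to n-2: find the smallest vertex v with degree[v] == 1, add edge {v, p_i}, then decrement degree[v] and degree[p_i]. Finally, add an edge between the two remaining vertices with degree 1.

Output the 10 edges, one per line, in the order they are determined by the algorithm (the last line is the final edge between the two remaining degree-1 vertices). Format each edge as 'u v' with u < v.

Answer: 1 2
2 8
3 5
6 9
4 6
7 10
7 8
5 8
4 5
4 11

Derivation:
Initial degrees: {1:1, 2:2, 3:1, 4:3, 5:3, 6:2, 7:2, 8:3, 9:1, 10:1, 11:1}
Step 1: smallest deg-1 vertex = 1, p_1 = 2. Add edge {1,2}. Now deg[1]=0, deg[2]=1.
Step 2: smallest deg-1 vertex = 2, p_2 = 8. Add edge {2,8}. Now deg[2]=0, deg[8]=2.
Step 3: smallest deg-1 vertex = 3, p_3 = 5. Add edge {3,5}. Now deg[3]=0, deg[5]=2.
Step 4: smallest deg-1 vertex = 9, p_4 = 6. Add edge {6,9}. Now deg[9]=0, deg[6]=1.
Step 5: smallest deg-1 vertex = 6, p_5 = 4. Add edge {4,6}. Now deg[6]=0, deg[4]=2.
Step 6: smallest deg-1 vertex = 10, p_6 = 7. Add edge {7,10}. Now deg[10]=0, deg[7]=1.
Step 7: smallest deg-1 vertex = 7, p_7 = 8. Add edge {7,8}. Now deg[7]=0, deg[8]=1.
Step 8: smallest deg-1 vertex = 8, p_8 = 5. Add edge {5,8}. Now deg[8]=0, deg[5]=1.
Step 9: smallest deg-1 vertex = 5, p_9 = 4. Add edge {4,5}. Now deg[5]=0, deg[4]=1.
Final: two remaining deg-1 vertices are 4, 11. Add edge {4,11}.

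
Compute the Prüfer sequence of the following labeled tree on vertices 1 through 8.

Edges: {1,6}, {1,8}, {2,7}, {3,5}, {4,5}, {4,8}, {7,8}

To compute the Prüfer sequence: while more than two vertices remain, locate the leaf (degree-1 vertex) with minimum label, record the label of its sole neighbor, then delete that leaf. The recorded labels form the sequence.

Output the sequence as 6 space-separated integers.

Step 1: leaves = {2,3,6}. Remove smallest leaf 2, emit neighbor 7.
Step 2: leaves = {3,6,7}. Remove smallest leaf 3, emit neighbor 5.
Step 3: leaves = {5,6,7}. Remove smallest leaf 5, emit neighbor 4.
Step 4: leaves = {4,6,7}. Remove smallest leaf 4, emit neighbor 8.
Step 5: leaves = {6,7}. Remove smallest leaf 6, emit neighbor 1.
Step 6: leaves = {1,7}. Remove smallest leaf 1, emit neighbor 8.
Done: 2 vertices remain (7, 8). Sequence = [7 5 4 8 1 8]

Answer: 7 5 4 8 1 8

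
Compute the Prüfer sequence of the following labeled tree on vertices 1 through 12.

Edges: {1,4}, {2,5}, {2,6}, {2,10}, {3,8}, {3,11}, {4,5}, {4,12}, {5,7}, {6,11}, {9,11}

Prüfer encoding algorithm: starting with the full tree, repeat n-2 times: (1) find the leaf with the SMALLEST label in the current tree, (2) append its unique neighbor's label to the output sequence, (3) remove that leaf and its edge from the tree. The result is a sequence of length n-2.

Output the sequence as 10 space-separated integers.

Answer: 4 5 3 11 11 2 6 2 5 4

Derivation:
Step 1: leaves = {1,7,8,9,10,12}. Remove smallest leaf 1, emit neighbor 4.
Step 2: leaves = {7,8,9,10,12}. Remove smallest leaf 7, emit neighbor 5.
Step 3: leaves = {8,9,10,12}. Remove smallest leaf 8, emit neighbor 3.
Step 4: leaves = {3,9,10,12}. Remove smallest leaf 3, emit neighbor 11.
Step 5: leaves = {9,10,12}. Remove smallest leaf 9, emit neighbor 11.
Step 6: leaves = {10,11,12}. Remove smallest leaf 10, emit neighbor 2.
Step 7: leaves = {11,12}. Remove smallest leaf 11, emit neighbor 6.
Step 8: leaves = {6,12}. Remove smallest leaf 6, emit neighbor 2.
Step 9: leaves = {2,12}. Remove smallest leaf 2, emit neighbor 5.
Step 10: leaves = {5,12}. Remove smallest leaf 5, emit neighbor 4.
Done: 2 vertices remain (4, 12). Sequence = [4 5 3 11 11 2 6 2 5 4]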